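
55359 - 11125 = 44234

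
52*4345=225940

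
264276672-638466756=-374190084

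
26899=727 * 37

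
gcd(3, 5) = 1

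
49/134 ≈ 0.366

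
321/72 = 107/24 ≈ 4.46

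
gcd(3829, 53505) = 1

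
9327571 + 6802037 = 16129608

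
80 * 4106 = 328480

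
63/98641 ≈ 0.000639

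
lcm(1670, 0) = 0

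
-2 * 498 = -996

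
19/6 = 3 + 1/6 ≈ 3.17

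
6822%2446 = 1930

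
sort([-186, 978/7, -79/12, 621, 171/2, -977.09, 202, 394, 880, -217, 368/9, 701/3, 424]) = [-977.09, -217, -186, -79/12, 368/9, 171/2, 978/7, 202, 701/3, 394, 424, 621, 880]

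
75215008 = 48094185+27120823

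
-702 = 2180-2882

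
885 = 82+803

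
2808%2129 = 679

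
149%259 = 149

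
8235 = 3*2745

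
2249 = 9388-7139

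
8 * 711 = 5688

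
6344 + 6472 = 12816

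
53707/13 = 4131 + 4/13 ≈ 4131.31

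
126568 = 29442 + 97126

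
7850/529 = 14 + 444/529 ≈ 14.84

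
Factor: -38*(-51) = 2^1*3^1*17^1*19^1 = 1938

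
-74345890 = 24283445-98629335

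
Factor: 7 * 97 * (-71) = -1 * 7^1 * 71^1 * 97^1 = -48209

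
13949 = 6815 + 7134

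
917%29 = 18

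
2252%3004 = 2252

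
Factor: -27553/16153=-1 * 29^ (-1) * 59^1 * 467^1 * 557^ (-1)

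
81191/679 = 119 + 390/679 ≈ 119.57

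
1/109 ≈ 0.00917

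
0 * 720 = 0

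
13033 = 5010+8023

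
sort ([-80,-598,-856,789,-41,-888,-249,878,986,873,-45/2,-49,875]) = [-888,-856,-598,-249,-80,-49,-41,-45/2,789,873,875,878,986]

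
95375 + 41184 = 136559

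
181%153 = 28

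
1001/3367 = 11/37 ≈ 0.297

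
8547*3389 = 28965783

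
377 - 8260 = -7883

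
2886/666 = 4+1/3 ≈ 4.33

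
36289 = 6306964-6270675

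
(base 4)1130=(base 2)1011100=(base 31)2u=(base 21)48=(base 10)92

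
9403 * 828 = 7785684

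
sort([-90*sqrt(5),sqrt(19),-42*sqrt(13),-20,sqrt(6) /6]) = [-90*sqrt(5),-42*sqrt(13),-20,sqrt(6) /6,sqrt(19)]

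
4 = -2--6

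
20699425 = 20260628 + 438797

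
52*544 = 28288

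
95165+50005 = 145170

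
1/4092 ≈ 0.000244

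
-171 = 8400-8571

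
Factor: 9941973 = 3^1*241^1*13751^1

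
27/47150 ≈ 0.000573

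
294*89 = 26166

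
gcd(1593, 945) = 27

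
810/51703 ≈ 0.0157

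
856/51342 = 428/25671 ≈ 0.0167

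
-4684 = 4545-9229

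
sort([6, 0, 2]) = [0, 2, 6]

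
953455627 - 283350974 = 670104653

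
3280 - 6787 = -3507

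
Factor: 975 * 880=2^4 * 3^1 * 5^3 * 11^1 * 13^1=858000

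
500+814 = 1314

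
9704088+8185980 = 17890068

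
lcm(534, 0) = 0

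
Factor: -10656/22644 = -1 * 2^3 * 17^(-1) = -8/17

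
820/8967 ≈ 0.0914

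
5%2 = 1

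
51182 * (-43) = -2200826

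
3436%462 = 202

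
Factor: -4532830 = -1*2^1*5^1*19^1*23857^1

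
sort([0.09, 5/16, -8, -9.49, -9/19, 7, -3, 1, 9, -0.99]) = [-9.49, -8, -3, -0.99, -9/19, 0.09, 5/16, 1, 7, 9]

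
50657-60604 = -9947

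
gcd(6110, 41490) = 10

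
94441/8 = 11805 + 1/8≈11805.13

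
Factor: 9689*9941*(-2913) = -1*3^1*971^1*9689^1*9941^1 = -280575350637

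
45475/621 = 73 + 142/621 ≈ 73.23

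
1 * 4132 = 4132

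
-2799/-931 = 3 + 6/931 ≈ 3.01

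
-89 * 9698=-863122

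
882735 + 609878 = 1492613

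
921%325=271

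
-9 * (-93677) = 843093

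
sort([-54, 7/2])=[-54, 7/2]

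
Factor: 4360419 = 3^3*7^1*23071^1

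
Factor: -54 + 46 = -1 * 2^3 = -8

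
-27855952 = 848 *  (-32849)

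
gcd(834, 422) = 2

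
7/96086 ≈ 0.0000729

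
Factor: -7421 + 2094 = -1*7^1*761^1 = -5327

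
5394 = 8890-3496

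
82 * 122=10004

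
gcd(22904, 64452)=4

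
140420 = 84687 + 55733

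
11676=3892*3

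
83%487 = 83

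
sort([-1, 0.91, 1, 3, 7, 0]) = [-1, 0, 0.91, 1, 3, 7]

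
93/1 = 93 = 93.00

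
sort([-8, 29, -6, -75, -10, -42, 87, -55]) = [-75, -55, -42, -10, -8, -6, 29, 87]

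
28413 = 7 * 4059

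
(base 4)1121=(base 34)2l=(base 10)89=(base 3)10022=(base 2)1011001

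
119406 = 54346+65060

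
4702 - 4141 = 561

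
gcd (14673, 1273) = 67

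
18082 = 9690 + 8392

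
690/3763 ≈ 0.183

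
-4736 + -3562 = -8298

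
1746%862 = 22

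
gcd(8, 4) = 4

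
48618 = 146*333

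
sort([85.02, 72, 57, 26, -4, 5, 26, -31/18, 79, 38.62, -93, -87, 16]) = [-93, -87, -4, -31/18, 5, 16, 26, 26, 38.62, 57, 72, 79, 85.02]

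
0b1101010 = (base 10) 106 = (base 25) 46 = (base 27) 3p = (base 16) 6a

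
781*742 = 579502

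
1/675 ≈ 0.00148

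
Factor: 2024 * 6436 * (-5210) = -1 * 2^6 * 5^1 * 11^1 * 23^1 * 521^1 * 1609^1 = -67867877440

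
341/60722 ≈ 0.00562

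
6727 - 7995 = -1268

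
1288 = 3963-2675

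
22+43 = 65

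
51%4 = 3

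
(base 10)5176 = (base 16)1438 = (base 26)7h2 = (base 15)1801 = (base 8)12070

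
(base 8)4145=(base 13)c94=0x865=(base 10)2149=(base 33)1w4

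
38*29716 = 1129208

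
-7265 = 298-7563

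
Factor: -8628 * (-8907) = 2^2 * 3^2 * 719^1 * 2969^1 = 76849596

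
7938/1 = 7938 = 7938.00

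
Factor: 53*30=2^1*3^1*5^1*53^1=1590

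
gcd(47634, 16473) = 51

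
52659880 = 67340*782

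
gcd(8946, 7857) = 9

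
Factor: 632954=2^1 * 7^1 * 29^1 * 1559^1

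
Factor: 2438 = 2^1*23^1*53^1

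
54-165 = -111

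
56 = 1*56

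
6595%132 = 127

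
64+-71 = -7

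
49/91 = 7/13 ≈ 0.538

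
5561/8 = 695+1/8 ≈ 695.13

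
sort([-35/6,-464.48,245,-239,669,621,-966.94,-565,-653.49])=[-966.94,-653.49,-565,-464.48,-239,-35/6,245,621,669]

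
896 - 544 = 352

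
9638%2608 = 1814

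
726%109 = 72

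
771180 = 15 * 51412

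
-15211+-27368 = -42579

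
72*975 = 70200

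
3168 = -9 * (-352) 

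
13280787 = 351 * 37837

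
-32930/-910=3293/91 ≈ 36.19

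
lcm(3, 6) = 6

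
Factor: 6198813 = 3^2 * 688757^1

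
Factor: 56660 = 2^2*5^1*2833^1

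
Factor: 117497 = 117497^1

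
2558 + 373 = 2931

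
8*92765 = 742120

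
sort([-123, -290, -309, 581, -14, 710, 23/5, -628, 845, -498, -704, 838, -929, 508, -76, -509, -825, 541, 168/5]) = [-929, -825, -704, -628, -509, -498, -309, -290, -123, -76, -14, 23/5, 168/5, 508, 541, 581, 710, 838, 845]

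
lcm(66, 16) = 528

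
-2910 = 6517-9427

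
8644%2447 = 1303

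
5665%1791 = 292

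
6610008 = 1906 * 3468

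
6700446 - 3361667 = 3338779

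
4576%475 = 301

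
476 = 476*1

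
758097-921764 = -163667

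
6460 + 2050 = 8510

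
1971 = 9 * 219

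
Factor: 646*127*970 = 2^2*5^1*17^1*19^1*97^1*127^1 = 79580740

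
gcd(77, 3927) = 77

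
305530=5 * 61106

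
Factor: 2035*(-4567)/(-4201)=5^1*11^1*37^1*4201^(-1)*4567^1=9293845/4201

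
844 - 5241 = -4397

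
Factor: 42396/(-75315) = -1 * 2^2 * 5^(-1) * 3533^1 * 5021^(-1) = -14132/25105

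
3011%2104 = 907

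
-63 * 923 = -58149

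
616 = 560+56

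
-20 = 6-26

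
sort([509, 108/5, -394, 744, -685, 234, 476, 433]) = [-685, -394, 108/5, 234, 433, 476, 509, 744]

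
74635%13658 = 6345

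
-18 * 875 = -15750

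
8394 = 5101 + 3293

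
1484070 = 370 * 4011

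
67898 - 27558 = 40340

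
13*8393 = 109109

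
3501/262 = 13 + 95/262 ≈ 13.36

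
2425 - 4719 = -2294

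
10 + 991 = 1001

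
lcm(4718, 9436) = 9436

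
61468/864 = 15367/216 ≈ 71.14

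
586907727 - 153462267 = 433445460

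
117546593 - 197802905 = -80256312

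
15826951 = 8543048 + 7283903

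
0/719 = 0 = 0.00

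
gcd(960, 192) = 192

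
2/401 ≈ 0.00499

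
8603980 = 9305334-701354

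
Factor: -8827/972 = -1 * 2^(-2) * 3^(-5) * 7^1 * 13^1 * 97^1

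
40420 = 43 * 940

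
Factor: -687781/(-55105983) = 3^(-2) * 19^1 * 53^1 * 191^(-1) * 683^1 * 32057^(-1)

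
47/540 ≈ 0.0870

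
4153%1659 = 835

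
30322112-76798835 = -46476723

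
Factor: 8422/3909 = 2^1 * 3^(-1) * 1303^(-1) * 4211^1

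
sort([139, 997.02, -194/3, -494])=[-494, -194/3, 139, 997.02]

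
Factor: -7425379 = -1 * 13^1 * 17^1 * 33599^1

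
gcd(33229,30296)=7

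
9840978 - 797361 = 9043617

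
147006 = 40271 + 106735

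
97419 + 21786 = 119205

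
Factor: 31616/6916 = 2^5*7^(-1) = 32/7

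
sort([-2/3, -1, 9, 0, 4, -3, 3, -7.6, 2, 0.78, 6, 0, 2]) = [-7.6, -3, -1, -2/3, 0, 0, 0.78, 2, 2, 3, 4, 6, 9]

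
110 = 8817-8707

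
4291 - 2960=1331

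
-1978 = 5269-7247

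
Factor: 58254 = 2^1*3^1*7^1*19^1*73^1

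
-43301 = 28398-71699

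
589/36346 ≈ 0.0162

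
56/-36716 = -14/9179 ≈ -0.00153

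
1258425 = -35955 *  (-35)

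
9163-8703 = 460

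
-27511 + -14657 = -42168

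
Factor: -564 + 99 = -1*3^1*5^1*31^1 = -465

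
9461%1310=291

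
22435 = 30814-8379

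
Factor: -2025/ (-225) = 3^2 = 9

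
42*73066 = 3068772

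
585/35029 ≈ 0.0167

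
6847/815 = 8+327/815 ≈ 8.40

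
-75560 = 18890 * (-4)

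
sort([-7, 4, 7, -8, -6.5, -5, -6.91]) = [-8, -7, -6.91, -6.5, -5, 4, 7]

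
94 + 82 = 176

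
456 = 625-169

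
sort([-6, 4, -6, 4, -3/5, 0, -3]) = [-6, -6, -3, -3/5, 0, 4, 4]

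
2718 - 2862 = -144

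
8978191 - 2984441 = 5993750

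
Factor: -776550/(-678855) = 2^1 * 5^1 * 31^1 * 271^(-1) = 310/271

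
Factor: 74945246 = 2^1*79^1*474337^1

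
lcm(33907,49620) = 2034420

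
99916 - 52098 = 47818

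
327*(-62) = -20274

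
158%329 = 158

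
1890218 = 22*85919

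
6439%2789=861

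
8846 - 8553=293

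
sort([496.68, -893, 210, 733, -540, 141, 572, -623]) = [-893, -623, -540, 141, 210, 496.68, 572, 733]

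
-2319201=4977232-7296433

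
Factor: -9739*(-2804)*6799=2^2*13^1*523^1*701^1*9739^1=185668152644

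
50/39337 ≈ 0.00127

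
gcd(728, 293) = 1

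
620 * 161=99820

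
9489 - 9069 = 420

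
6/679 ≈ 0.00884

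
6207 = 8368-2161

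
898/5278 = 449/2639 ≈ 0.170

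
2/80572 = 1/40286 ≈ 0.0000248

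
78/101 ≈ 0.772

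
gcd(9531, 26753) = 1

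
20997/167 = 125+122/167 ≈ 125.73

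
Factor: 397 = 397^1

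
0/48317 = 0 = 0.00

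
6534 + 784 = 7318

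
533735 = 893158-359423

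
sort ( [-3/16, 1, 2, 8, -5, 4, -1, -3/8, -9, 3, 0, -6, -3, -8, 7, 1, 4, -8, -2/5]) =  [-9, -8, -8, -6, -5, -3, -1, -2/5, -3/8, -3/16, 0, 1, 1, 2, 3, 4, 4, 7, 8]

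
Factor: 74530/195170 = 257^1 * 673^(-1) = 257/673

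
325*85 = 27625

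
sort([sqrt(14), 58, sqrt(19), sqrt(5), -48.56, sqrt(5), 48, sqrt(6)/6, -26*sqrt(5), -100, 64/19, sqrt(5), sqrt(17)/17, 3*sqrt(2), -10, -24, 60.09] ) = [-100, -26*sqrt(5), -48.56, -24, -10, sqrt(17)/17, sqrt(6)/6, sqrt(5), sqrt(5), sqrt(5), 64/19, sqrt(14), 3*sqrt(2), sqrt(19), 48, 58, 60.09] 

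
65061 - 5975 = 59086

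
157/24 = 6 + 13/24 ≈ 6.54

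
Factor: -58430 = -1 * 2^1 * 5^1 * 5843^1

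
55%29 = 26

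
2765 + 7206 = 9971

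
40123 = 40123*1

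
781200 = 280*2790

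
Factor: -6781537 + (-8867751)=-1 * 2^3 * 1956161^1=-15649288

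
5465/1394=3 + 1283/1394 ≈ 3.92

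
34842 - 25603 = 9239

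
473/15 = 31 + 8/15 ≈ 31.53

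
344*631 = 217064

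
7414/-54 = -137 - 8/27 ≈ -137.30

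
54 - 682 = -628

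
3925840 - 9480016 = -5554176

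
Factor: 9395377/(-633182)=-1*2^(-1)*11^(-1)*17^(-1)*1693^(-1)*9395377^1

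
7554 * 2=15108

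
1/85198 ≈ 0.0000117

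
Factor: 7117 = 11^1*647^1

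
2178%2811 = 2178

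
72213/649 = 111 + 174/649 ≈ 111.27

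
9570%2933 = 771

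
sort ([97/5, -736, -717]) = [-736, -717, 97/5]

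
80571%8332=5583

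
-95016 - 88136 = -183152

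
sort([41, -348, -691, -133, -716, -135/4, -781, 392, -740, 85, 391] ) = [-781, -740, -716, -691, -348, -133, -135/4, 41, 85, 391, 392] 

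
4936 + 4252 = 9188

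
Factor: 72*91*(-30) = -1*2^4*3^3*5^1*7^1*13^1 = -196560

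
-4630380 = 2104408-6734788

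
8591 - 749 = 7842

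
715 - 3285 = -2570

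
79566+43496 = 123062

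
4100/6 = 2050/3 ≈ 683.33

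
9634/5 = 1926+4/5 = 1926.80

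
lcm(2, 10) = 10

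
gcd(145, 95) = 5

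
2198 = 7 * 314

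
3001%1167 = 667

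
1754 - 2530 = -776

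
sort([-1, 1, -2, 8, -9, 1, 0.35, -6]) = [-9, -6, -2, -1, 0.35, 1, 1, 8]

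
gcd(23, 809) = 1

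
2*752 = 1504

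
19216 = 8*2402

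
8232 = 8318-86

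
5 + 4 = 9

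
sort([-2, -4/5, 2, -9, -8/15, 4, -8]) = [-9, -8, -2, -4/5, -8/15, 2, 4]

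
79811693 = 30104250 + 49707443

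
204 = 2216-2012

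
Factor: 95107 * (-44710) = -1 * 2^1 * 5^1 * 17^1 * 263^1 * 95107^1 = -4252233970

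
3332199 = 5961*559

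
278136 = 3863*72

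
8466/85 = 498/5 = 99.60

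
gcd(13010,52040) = 13010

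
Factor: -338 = -1 * 2^1 * 13^2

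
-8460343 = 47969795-56430138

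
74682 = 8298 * 9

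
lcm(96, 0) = 0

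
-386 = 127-513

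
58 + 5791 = 5849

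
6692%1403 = 1080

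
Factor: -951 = -1 * 3^1 * 317^1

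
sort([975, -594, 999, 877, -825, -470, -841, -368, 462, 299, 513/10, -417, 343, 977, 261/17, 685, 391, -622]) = [-841, -825, -622, -594, -470, -417, -368, 261/17, 513/10, 299, 343, 391, 462, 685, 877, 975, 977, 999]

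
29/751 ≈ 0.0386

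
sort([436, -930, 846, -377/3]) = [-930, -377/3, 436, 846]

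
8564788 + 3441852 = 12006640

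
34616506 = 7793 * 4442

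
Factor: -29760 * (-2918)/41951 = 2^7 * 3^1 * 5^1 * 7^(-1) * 13^(-1) * 31^1 * 461^(-1) * 1459^1 = 86839680/41951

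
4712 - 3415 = 1297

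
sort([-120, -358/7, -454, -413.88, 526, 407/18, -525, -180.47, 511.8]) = [-525, -454, -413.88, -180.47, -120, -358/7, 407/18, 511.8, 526]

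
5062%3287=1775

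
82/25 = 3 + 7/25 = 3.28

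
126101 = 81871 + 44230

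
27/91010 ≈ 0.000297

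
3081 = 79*39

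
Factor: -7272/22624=-1*2^(-2)*3^2*7^(-1)=-9/28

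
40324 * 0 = 0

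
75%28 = 19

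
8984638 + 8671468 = 17656106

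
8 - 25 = -17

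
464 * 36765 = 17058960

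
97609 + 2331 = 99940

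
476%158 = 2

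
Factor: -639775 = -1 * 5^2 * 157^1 * 163^1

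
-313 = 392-705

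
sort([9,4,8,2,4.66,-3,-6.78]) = [-6.78,-3,2,4,4.66,8,9]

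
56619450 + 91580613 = 148200063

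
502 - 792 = -290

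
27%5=2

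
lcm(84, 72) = 504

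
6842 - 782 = 6060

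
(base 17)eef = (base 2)1000011001011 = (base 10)4299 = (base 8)10313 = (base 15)1419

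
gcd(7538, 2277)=1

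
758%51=44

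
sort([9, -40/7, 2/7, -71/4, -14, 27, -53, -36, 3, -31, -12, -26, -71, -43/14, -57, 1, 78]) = [-71, -57, -53, -36, -31, -26, -71/4, -14, -12, -40/7, -43/14, 2/7, 1, 3, 9, 27, 78]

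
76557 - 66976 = 9581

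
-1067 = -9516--8449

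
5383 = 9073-3690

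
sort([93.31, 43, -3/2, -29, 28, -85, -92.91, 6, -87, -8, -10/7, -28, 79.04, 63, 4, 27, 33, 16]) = [-92.91, -87, -85, -29, -28, -8, -3/2, -10/7, 4, 6, 16, 27, 28, 33, 43, 63, 79.04, 93.31]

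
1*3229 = 3229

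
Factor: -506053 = -1*131^1*3863^1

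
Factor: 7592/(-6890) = -1 * 2^2 * 5^(-1) * 53^(-1) * 73^1 = -292/265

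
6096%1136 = 416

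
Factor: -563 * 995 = -1 * 5^1 * 199^1 * 563^1 = -560185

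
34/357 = 2/21 ≈ 0.0952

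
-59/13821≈-0.00427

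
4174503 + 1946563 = 6121066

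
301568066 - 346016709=-44448643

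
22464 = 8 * 2808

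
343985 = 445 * 773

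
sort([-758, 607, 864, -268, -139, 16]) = [-758, -268, -139, 16, 607, 864]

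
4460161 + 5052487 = 9512648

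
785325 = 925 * 849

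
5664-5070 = 594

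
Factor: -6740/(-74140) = 11^(-1) = 1/11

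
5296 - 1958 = 3338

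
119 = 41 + 78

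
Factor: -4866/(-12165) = 2^1*5^(-1) = 2/5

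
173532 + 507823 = 681355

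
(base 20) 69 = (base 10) 129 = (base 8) 201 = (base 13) 9c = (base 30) 49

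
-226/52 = -113/26 ≈ -4.35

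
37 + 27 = 64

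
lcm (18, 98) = 882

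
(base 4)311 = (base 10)53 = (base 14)3b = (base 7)104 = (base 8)65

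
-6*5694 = -34164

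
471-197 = 274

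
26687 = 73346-46659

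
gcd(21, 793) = 1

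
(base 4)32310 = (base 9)1263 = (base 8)1664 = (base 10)948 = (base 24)1fc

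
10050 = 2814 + 7236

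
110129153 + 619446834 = 729575987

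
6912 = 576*12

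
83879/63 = 1331 + 26/63 ≈ 1331.41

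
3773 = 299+3474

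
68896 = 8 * 8612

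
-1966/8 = -983/4 = -245.75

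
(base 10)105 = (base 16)69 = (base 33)36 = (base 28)3l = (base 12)89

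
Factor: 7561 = 7561^1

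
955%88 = 75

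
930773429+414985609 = 1345759038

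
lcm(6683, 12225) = 501225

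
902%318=266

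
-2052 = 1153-3205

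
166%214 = 166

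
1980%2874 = 1980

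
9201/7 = 1314 + 3/7 ≈ 1314.43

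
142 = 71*2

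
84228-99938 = -15710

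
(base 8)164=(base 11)a6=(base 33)3h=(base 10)116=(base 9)138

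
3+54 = 57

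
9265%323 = 221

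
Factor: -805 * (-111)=3^1 * 5^1 * 7^1 * 23^1 * 37^1=89355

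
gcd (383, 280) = 1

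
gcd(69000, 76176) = 552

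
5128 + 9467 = 14595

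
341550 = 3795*90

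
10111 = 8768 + 1343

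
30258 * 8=242064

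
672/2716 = 24/97 ≈ 0.247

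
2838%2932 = 2838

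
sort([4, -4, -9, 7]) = [-9, -4, 4, 7]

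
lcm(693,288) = 22176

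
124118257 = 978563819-854445562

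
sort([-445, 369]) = [-445, 369]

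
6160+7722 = 13882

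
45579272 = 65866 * 692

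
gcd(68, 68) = 68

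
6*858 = 5148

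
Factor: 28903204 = 2^2 * 11^1 * 656891^1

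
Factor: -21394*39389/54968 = -1*2^(-2)*7^1*17^1*19^1*331^1*563^1*6871^(-1) = -421344133/27484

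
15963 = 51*313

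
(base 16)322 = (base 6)3414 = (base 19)244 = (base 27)12j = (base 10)802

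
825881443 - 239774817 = 586106626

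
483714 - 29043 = 454671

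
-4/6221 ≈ -0.000643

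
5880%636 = 156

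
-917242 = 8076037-8993279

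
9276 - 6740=2536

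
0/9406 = 0 = 0.00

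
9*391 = 3519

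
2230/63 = 35 + 25/63 ≈ 35.40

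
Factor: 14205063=3^1*1987^1*2383^1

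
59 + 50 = 109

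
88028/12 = 7335 + 2/3≈7335.67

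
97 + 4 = 101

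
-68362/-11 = 6214 + 8/11 ≈ 6214.73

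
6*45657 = 273942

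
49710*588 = 29229480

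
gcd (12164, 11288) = 4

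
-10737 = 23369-34106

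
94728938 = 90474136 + 4254802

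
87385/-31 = -2818-27/31 ≈ -2818.87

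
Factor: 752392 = 2^3*94049^1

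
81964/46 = 40982/23 ≈ 1781.83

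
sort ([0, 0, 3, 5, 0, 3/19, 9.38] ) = [0, 0, 0, 3/19, 3, 5, 9.38] 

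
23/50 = 0.46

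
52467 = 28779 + 23688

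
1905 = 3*635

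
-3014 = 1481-4495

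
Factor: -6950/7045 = -1*2^1*5^1*139^1*1409^(-1) = -1390/1409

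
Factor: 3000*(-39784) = -1*2^6*3^1*5^3*4973^1 = -119352000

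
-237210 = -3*79070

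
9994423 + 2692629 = 12687052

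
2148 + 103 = 2251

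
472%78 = 4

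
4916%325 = 41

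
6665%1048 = 377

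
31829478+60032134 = 91861612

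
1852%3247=1852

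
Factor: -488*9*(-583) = 2^3*3^2*11^1*53^1*61^1 = 2560536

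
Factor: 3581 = 3581^1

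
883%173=18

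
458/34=229/17 ≈ 13.47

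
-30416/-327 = 93 + 5/327 ≈ 93.02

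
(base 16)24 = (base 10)36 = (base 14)28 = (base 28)18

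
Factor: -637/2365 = -1*5^(-1)*7^2*11^(-1)*13^1*43^(-1)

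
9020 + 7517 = 16537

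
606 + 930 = 1536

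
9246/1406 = 4623/703 ≈ 6.58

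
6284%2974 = 336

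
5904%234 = 54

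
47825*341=16308325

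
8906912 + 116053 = 9022965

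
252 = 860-608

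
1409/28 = 50 + 9/28 ≈ 50.32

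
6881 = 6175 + 706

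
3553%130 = 43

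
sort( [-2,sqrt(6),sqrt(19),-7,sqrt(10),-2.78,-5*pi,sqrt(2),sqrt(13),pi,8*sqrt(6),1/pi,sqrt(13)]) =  [-5*pi,-7,-2.78,-2,1/pi,sqrt(2),sqrt(6),pi,sqrt(10),sqrt(13),sqrt(13),sqrt(19),8*sqrt(6)]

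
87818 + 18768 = 106586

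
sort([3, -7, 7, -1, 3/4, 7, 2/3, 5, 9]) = [-7, -1, 2/3, 3/4, 3, 5, 7, 7, 9]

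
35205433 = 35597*989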